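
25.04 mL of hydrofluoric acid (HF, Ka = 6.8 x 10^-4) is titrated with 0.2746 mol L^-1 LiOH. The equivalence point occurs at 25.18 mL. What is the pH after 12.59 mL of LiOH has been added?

12.59 mL is exactly half the equivalence volume (25.18/2), i.e. the half-equivalence point.
There, n(HA) = n(A^-), so pH = pKa = -log(6.8 x 10^-4) = 3.17.

3.17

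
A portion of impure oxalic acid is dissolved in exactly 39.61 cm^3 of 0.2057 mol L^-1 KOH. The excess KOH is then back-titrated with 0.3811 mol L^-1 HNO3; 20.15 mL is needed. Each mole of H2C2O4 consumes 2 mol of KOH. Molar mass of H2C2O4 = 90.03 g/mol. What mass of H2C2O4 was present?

Total n(KOH) added = 0.2057 x 0.03961 = 0.008148 mol.
n(HNO3) used = 0.3811 x 0.02015 = 0.007679 mol, which equals the excess n(KOH).
So n(KOH) consumed by the sample = 0.008148 - 0.007679 = 0.0004686 mol.
n(H2C2O4) = 0.0004686 / 2 = 0.0002343 mol.
mass = 0.0002343 mol x 90.03 g/mol = 0.0211 g.

0.0211 g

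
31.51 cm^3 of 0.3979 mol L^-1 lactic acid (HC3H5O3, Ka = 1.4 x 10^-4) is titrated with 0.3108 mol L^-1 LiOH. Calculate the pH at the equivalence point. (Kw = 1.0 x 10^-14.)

n(HC3H5O3) = 0.3979 x 0.03151 = 0.01254 mol; V(LiOH) at equivalence = 0.01254/0.3108 = 0.04034 L.
At equivalence all the acid is converted to C3H5O3-; total volume = 0.03151 + 0.04034 = 0.07185 L, so [C3H5O3-] = 0.01254/0.07185 = 0.1745 M.
Kb = Kw/Ka = 1.0e-14 / 1.4 x 10^-4 = 7.14e-11.
[OH^-] = sqrt(Kb x [C3H5O3-]) = sqrt(7.14e-11 x 0.1745) = 3.53e-6 M.
pOH = 5.45, so pH = 14.00 - 5.45 = 8.55.

8.55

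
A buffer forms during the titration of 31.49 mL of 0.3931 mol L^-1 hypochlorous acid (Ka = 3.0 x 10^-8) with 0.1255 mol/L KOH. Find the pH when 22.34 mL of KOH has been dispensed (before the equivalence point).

Initial n(HClO) = 0.3931 x 0.03149 = 0.01238 mol.
n(KOH) added = 0.1255 x 0.02234 = 0.002804 mol, converting that many moles of HClO to ClO-.
Remaining n(HClO) = 0.009575 mol; n(ClO-) = 0.002804 mol.
By Henderson-Hasselbalch, pH = pKa + log([A^-]/[HA]) = 7.52 + log(0.002804/0.009575) = 7.52 + (-0.53) = 6.99.

6.99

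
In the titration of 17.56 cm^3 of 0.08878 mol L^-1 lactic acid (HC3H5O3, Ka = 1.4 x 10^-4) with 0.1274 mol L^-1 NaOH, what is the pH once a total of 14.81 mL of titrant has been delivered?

n(acid) = 0.08878 x 0.01756 = 0.001559 mol; n(NaOH) added = 0.1274 x 0.01481 = 0.001887 mol.
Base is in excess by 0.001887 - 0.001559 = 0.0003278 mol in a total volume of 0.03237 L.
[OH^-] = 0.0003278/0.03237 = 0.01013 M, so pOH = 1.99 and pH = 14.00 - 1.99 = 12.01.

12.01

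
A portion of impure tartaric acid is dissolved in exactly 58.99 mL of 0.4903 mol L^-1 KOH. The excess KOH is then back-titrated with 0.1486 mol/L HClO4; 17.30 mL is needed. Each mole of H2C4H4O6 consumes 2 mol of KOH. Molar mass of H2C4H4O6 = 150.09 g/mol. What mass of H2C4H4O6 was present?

Total n(KOH) added = 0.4903 x 0.05899 = 0.02892 mol.
n(HClO4) used = 0.1486 x 0.01730 = 0.002571 mol, which equals the excess n(KOH).
So n(KOH) consumed by the sample = 0.02892 - 0.002571 = 0.02635 mol.
n(H2C4H4O6) = 0.02635 / 2 = 0.01318 mol.
mass = 0.01318 mol x 150.09 g/mol = 1.98 g.

1.98 g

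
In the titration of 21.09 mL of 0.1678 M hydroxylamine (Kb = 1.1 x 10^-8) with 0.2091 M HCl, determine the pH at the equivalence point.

3.54

n(NH2OH) = 0.1678 x 0.02109 = 0.003539 mol; V(HCl) at equivalence = 0.003539/0.2091 = 0.01692 L.
At equivalence the base is fully converted to NH3OH+; total volume = 0.03801 L, so [NH3OH+] = 0.003539/0.03801 = 0.09309 M.
Ka(NH3OH+) = Kw/Kb = 1.0e-14 / 1.1 x 10^-8 = 9.09e-7.
[H^+] = sqrt(Ka x [NH3OH+]) = sqrt(9.09e-7 x 0.09309) = 0.000291 M.
pH = -log(0.000291) = 3.54.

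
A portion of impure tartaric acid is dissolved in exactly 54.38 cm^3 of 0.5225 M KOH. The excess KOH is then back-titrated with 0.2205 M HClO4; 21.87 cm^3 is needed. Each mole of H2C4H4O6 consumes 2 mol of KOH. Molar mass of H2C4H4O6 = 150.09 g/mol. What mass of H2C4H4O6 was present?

1.77 g

Total n(KOH) added = 0.5225 x 0.05438 = 0.02841 mol.
n(HClO4) used = 0.2205 x 0.02187 = 0.004822 mol, which equals the excess n(KOH).
So n(KOH) consumed by the sample = 0.02841 - 0.004822 = 0.02359 mol.
n(H2C4H4O6) = 0.02359 / 2 = 0.01180 mol.
mass = 0.01180 mol x 150.09 g/mol = 1.77 g.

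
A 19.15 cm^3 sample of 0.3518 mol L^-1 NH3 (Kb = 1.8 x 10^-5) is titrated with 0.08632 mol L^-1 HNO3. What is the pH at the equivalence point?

5.21

n(NH3) = 0.3518 x 0.01915 = 0.006737 mol; V(HNO3) at equivalence = 0.006737/0.08632 = 0.07805 L.
At equivalence the base is fully converted to NH4+; total volume = 0.09720 L, so [NH4+] = 0.006737/0.09720 = 0.06931 M.
Ka(NH4+) = Kw/Kb = 1.0e-14 / 1.8 x 10^-5 = 5.56e-10.
[H^+] = sqrt(Ka x [NH4+]) = sqrt(5.56e-10 x 0.06931) = 6.21e-6 M.
pH = -log(6.21e-6) = 5.21.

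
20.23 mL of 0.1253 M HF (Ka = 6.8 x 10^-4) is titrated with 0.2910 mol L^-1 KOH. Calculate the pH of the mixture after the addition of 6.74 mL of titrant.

Initial n(HF) = 0.1253 x 0.02023 = 0.002535 mol.
n(KOH) added = 0.2910 x 0.006740 = 0.001961 mol, converting that many moles of HF to F-.
Remaining n(HF) = 0.0005735 mol; n(F-) = 0.001961 mol.
By Henderson-Hasselbalch, pH = pKa + log([A^-]/[HA]) = 3.17 + log(0.001961/0.0005735) = 3.17 + (+0.53) = 3.70.

3.70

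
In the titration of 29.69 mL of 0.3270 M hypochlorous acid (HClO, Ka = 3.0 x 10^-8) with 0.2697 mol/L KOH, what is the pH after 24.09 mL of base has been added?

Initial n(HClO) = 0.3270 x 0.02969 = 0.009709 mol.
n(KOH) added = 0.2697 x 0.02409 = 0.006497 mol, converting that many moles of HClO to ClO-.
Remaining n(HClO) = 0.003212 mol; n(ClO-) = 0.006497 mol.
By Henderson-Hasselbalch, pH = pKa + log([A^-]/[HA]) = 7.52 + log(0.006497/0.003212) = 7.52 + (+0.31) = 7.83.

7.83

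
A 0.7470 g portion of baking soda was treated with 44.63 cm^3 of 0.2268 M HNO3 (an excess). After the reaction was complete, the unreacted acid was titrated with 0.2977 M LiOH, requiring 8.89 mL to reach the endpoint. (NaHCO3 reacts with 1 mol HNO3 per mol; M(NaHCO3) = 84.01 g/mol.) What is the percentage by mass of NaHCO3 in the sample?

Total n(HNO3) added = 0.2268 x 0.04463 = 0.01012 mol.
n(LiOH) used = 0.2977 x 0.008890 = 0.002647 mol, which equals the excess n(HNO3).
So n(HNO3) consumed by the sample = 0.01012 - 0.002647 = 0.007476 mol.
n(NaHCO3) = 0.007476 / 1 = 0.007476 mol.
mass NaHCO3 = 0.007476 x 84.01 = 0.6280 g, so %NaHCO3 = 0.6280/0.7470 x 100 = 84.1%.

84.1%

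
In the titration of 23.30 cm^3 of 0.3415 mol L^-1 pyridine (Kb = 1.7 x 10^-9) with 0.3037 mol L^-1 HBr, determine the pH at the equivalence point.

3.01

n(C5H5N) = 0.3415 x 0.02330 = 0.007957 mol; V(HBr) at equivalence = 0.007957/0.3037 = 0.02620 L.
At equivalence the base is fully converted to C5H5NH+; total volume = 0.04950 L, so [C5H5NH+] = 0.007957/0.04950 = 0.1607 M.
Ka(C5H5NH+) = Kw/Kb = 1.0e-14 / 1.7 x 10^-9 = 5.88e-6.
[H^+] = sqrt(Ka x [C5H5NH+]) = sqrt(5.88e-6 x 0.1607) = 0.000972 M.
pH = -log(0.000972) = 3.01.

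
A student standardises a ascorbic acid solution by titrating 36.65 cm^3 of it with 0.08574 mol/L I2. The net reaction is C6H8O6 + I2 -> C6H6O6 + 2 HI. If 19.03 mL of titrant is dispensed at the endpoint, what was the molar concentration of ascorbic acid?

n(I2) = 0.08574 x 0.01903 = 0.001632 mol.
From the balanced equation, 1 mol I2 reacts with 1 mol ascorbic acid, so n(ascorbic acid) = 0.001632 x 1/1 = 0.001632 mol.
[ascorbic acid] = 0.001632 / 0.03665 L = 0.0445 M.

0.0445 M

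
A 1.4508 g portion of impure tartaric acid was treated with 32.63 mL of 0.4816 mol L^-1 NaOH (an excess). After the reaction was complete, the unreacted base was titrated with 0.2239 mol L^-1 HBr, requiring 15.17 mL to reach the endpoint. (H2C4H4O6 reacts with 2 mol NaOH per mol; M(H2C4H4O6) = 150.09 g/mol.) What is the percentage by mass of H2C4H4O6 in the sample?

Total n(NaOH) added = 0.4816 x 0.03263 = 0.01571 mol.
n(HBr) used = 0.2239 x 0.01517 = 0.003397 mol, which equals the excess n(NaOH).
So n(NaOH) consumed by the sample = 0.01571 - 0.003397 = 0.01232 mol.
n(H2C4H4O6) = 0.01232 / 2 = 0.006159 mol.
mass H2C4H4O6 = 0.006159 x 150.09 = 0.9244 g, so %H2C4H4O6 = 0.9244/1.4508 x 100 = 63.7%.

63.7%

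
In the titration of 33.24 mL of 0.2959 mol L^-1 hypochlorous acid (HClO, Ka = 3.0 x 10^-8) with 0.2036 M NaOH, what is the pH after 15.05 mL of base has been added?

Initial n(HClO) = 0.2959 x 0.03324 = 0.009836 mol.
n(NaOH) added = 0.2036 x 0.01505 = 0.003064 mol, converting that many moles of HClO to ClO-.
Remaining n(HClO) = 0.006772 mol; n(ClO-) = 0.003064 mol.
By Henderson-Hasselbalch, pH = pKa + log([A^-]/[HA]) = 7.52 + log(0.003064/0.006772) = 7.52 + (-0.34) = 7.18.

7.18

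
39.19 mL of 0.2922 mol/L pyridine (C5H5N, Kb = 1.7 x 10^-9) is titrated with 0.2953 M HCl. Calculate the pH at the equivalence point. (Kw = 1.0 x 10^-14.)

n(C5H5N) = 0.2922 x 0.03919 = 0.01145 mol; V(HCl) at equivalence = 0.01145/0.2953 = 0.03878 L.
At equivalence the base is fully converted to C5H5NH+; total volume = 0.07797 L, so [C5H5NH+] = 0.01145/0.07797 = 0.1469 M.
Ka(C5H5NH+) = Kw/Kb = 1.0e-14 / 1.7 x 10^-9 = 5.88e-6.
[H^+] = sqrt(Ka x [C5H5NH+]) = sqrt(5.88e-6 x 0.1469) = 0.000929 M.
pH = -log(0.000929) = 3.03.

3.03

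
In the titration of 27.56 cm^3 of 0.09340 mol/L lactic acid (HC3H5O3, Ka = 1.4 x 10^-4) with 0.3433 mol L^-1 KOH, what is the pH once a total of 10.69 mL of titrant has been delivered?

n(acid) = 0.09340 x 0.02756 = 0.002574 mol; n(KOH) added = 0.3433 x 0.01069 = 0.003670 mol.
Base is in excess by 0.003670 - 0.002574 = 0.001096 mol in a total volume of 0.03825 L.
[OH^-] = 0.001096/0.03825 = 0.02865 M, so pOH = 1.54 and pH = 14.00 - 1.54 = 12.46.

12.46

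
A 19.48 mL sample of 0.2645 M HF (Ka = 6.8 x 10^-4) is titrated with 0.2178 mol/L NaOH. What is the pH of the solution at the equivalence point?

n(HF) = 0.2645 x 0.01948 = 0.005152 mol; V(NaOH) at equivalence = 0.005152/0.2178 = 0.02366 L.
At equivalence all the acid is converted to F-; total volume = 0.01948 + 0.02366 = 0.04314 L, so [F-] = 0.005152/0.04314 = 0.1194 M.
Kb = Kw/Ka = 1.0e-14 / 6.8 x 10^-4 = 1.47e-11.
[OH^-] = sqrt(Kb x [F-]) = sqrt(1.47e-11 x 0.1194) = 1.33e-6 M.
pOH = 5.88, so pH = 14.00 - 5.88 = 8.12.

8.12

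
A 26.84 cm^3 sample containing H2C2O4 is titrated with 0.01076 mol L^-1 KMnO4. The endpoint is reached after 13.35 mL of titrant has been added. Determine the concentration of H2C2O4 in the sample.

n(KMnO4) = 0.01076 x 0.01335 = 0.0001436 mol.
From the balanced equation, 2 mol KMnO4 reacts with 5 mol H2C2O4, so n(H2C2O4) = 0.0001436 x 5/2 = 0.0003591 mol.
[H2C2O4] = 0.0003591 / 0.02684 L = 0.0134 M.

0.0134 M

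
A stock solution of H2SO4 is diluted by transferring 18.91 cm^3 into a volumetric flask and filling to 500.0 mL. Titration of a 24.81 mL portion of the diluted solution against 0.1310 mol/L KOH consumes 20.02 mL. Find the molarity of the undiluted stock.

n(KOH) = 0.1310 x 0.02002 = 0.002623 mol.
n(H2SO4) in the aliquot = 0.002623 x 1/2 = 0.001311 mol.
[diluted H2SO4] = 0.001311 / 0.02481 = 0.05285 M.
Dilution factor = 500.0/18.91 = 26.44, so [stock] = 0.05285 x 26.44 = 1.40 M.

1.40 M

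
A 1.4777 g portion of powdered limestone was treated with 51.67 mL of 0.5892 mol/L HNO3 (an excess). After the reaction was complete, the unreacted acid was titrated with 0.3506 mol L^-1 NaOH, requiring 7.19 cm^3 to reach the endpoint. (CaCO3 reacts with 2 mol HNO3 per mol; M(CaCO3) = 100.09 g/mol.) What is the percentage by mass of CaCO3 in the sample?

Total n(HNO3) added = 0.5892 x 0.05167 = 0.03044 mol.
n(NaOH) used = 0.3506 x 0.007190 = 0.002521 mol, which equals the excess n(HNO3).
So n(HNO3) consumed by the sample = 0.03044 - 0.002521 = 0.02792 mol.
n(CaCO3) = 0.02792 / 2 = 0.01396 mol.
mass CaCO3 = 0.01396 x 100.09 = 1.397 g, so %CaCO3 = 1.397/1.4777 x 100 = 94.6%.

94.6%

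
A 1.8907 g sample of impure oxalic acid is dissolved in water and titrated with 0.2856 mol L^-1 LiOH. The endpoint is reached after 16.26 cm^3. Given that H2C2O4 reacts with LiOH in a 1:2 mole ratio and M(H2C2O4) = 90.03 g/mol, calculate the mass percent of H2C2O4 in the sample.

n(LiOH) = 0.2856 x 0.01626 = 0.004644 mol.
n(H2C2O4) = 0.004644 / 2 = 0.002322 mol.
mass of H2C2O4 = 0.002322 x 90.03 = 0.2090 g.
% purity = 0.2090 / 1.8907 x 100 = 11.1%.

11.1%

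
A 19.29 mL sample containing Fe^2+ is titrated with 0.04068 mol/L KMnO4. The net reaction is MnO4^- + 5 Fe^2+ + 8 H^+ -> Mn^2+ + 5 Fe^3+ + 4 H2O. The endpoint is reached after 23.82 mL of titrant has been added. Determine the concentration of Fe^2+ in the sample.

0.251 M

n(KMnO4) = 0.04068 x 0.02382 = 0.0009690 mol.
From the balanced equation, 1 mol KMnO4 reacts with 5 mol Fe^2+, so n(Fe^2+) = 0.0009690 x 5/1 = 0.004845 mol.
[Fe^2+] = 0.004845 / 0.01929 L = 0.251 M.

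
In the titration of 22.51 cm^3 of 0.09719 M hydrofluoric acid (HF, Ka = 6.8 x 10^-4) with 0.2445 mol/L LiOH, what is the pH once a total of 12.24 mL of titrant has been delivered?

12.36

n(acid) = 0.09719 x 0.02251 = 0.002188 mol; n(LiOH) added = 0.2445 x 0.01224 = 0.002993 mol.
Base is in excess by 0.002993 - 0.002188 = 0.0008049 mol in a total volume of 0.03475 L.
[OH^-] = 0.0008049/0.03475 = 0.02316 M, so pOH = 1.64 and pH = 14.00 - 1.64 = 12.36.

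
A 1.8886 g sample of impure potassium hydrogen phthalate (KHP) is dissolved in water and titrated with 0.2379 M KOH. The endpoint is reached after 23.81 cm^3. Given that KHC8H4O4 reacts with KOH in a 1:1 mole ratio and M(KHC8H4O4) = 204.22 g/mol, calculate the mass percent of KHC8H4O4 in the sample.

n(KOH) = 0.2379 x 0.02381 = 0.005664 mol.
n(KHC8H4O4) = 0.005664 / 1 = 0.005664 mol.
mass of KHC8H4O4 = 0.005664 x 204.22 = 1.157 g.
% purity = 1.157 / 1.8886 x 100 = 61.3%.

61.3%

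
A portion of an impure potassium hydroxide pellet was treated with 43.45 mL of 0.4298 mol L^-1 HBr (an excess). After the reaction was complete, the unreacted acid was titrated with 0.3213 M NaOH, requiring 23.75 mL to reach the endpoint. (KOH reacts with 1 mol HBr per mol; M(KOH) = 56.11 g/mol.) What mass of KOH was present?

Total n(HBr) added = 0.4298 x 0.04345 = 0.01867 mol.
n(NaOH) used = 0.3213 x 0.02375 = 0.007631 mol, which equals the excess n(HBr).
So n(HBr) consumed by the sample = 0.01867 - 0.007631 = 0.01104 mol.
n(KOH) = 0.01104 / 1 = 0.01104 mol.
mass = 0.01104 mol x 56.11 g/mol = 0.620 g.

0.620 g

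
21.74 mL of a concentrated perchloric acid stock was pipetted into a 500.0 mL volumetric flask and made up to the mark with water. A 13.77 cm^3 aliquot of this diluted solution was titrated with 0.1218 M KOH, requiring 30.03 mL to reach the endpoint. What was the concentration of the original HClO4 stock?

6.11 M

n(KOH) = 0.1218 x 0.03003 = 0.003658 mol.
n(HClO4) in the aliquot = 0.003658 mol.
[diluted HClO4] = 0.003658 / 0.01377 = 0.2656 M.
Dilution factor = 500.0/21.74 = 23.00, so [stock] = 0.2656 x 23.00 = 6.11 M.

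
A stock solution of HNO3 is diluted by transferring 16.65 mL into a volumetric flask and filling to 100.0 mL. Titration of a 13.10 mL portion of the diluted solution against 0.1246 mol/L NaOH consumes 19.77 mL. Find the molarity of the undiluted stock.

1.13 M

n(NaOH) = 0.1246 x 0.01977 = 0.002463 mol.
n(HNO3) in the aliquot = 0.002463 mol.
[diluted HNO3] = 0.002463 / 0.01310 = 0.1880 M.
Dilution factor = 100.0/16.65 = 6.006, so [stock] = 0.1880 x 6.006 = 1.13 M.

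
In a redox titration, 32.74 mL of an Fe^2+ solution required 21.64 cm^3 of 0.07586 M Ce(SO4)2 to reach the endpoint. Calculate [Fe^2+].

n(Ce(SO4)2) = 0.07586 x 0.02164 = 0.001642 mol.
From the balanced equation, 1 mol Ce(SO4)2 reacts with 1 mol Fe^2+, so n(Fe^2+) = 0.001642 x 1/1 = 0.001642 mol.
[Fe^2+] = 0.001642 / 0.03274 L = 0.0501 M.

0.0501 M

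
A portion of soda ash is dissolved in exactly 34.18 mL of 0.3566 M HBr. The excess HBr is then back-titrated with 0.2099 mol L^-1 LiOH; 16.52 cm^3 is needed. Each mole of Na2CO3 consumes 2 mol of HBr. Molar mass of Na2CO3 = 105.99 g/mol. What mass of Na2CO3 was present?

0.462 g

Total n(HBr) added = 0.3566 x 0.03418 = 0.01219 mol.
n(LiOH) used = 0.2099 x 0.01652 = 0.003468 mol, which equals the excess n(HBr).
So n(HBr) consumed by the sample = 0.01219 - 0.003468 = 0.008721 mol.
n(Na2CO3) = 0.008721 / 2 = 0.004361 mol.
mass = 0.004361 mol x 105.99 g/mol = 0.462 g.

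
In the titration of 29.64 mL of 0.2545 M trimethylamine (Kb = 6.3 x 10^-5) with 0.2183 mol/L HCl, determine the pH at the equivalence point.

n((CH3)3N) = 0.2545 x 0.02964 = 0.007543 mol; V(HCl) at equivalence = 0.007543/0.2183 = 0.03456 L.
At equivalence the base is fully converted to (CH3)3NH+; total volume = 0.06420 L, so [(CH3)3NH+] = 0.007543/0.06420 = 0.1175 M.
Ka((CH3)3NH+) = Kw/Kb = 1.0e-14 / 6.3 x 10^-5 = 1.59e-10.
[H^+] = sqrt(Ka x [(CH3)3NH+]) = sqrt(1.59e-10 x 0.1175) = 4.32e-6 M.
pH = -log(4.32e-6) = 5.36.

5.36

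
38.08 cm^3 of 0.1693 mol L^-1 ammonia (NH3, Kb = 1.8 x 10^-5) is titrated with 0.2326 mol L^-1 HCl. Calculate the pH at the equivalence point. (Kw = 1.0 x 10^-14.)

n(NH3) = 0.1693 x 0.03808 = 0.006447 mol; V(HCl) at equivalence = 0.006447/0.2326 = 0.02772 L.
At equivalence the base is fully converted to NH4+; total volume = 0.06580 L, so [NH4+] = 0.006447/0.06580 = 0.09798 M.
Ka(NH4+) = Kw/Kb = 1.0e-14 / 1.8 x 10^-5 = 5.56e-10.
[H^+] = sqrt(Ka x [NH4+]) = sqrt(5.56e-10 x 0.09798) = 7.38e-6 M.
pH = -log(7.38e-6) = 5.13.

5.13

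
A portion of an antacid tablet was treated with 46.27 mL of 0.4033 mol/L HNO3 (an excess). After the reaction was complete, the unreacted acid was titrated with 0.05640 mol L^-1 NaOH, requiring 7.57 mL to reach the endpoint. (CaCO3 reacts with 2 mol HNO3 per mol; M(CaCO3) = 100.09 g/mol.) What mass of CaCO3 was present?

0.913 g

Total n(HNO3) added = 0.4033 x 0.04627 = 0.01866 mol.
n(NaOH) used = 0.05640 x 0.007570 = 0.0004269 mol, which equals the excess n(HNO3).
So n(HNO3) consumed by the sample = 0.01866 - 0.0004269 = 0.01823 mol.
n(CaCO3) = 0.01823 / 2 = 0.009117 mol.
mass = 0.009117 mol x 100.09 g/mol = 0.913 g.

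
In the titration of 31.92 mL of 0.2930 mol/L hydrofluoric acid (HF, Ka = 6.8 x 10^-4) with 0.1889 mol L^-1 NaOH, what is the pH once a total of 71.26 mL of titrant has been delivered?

n(acid) = 0.2930 x 0.03192 = 0.009353 mol; n(NaOH) added = 0.1889 x 0.07126 = 0.01346 mol.
Base is in excess by 0.01346 - 0.009353 = 0.004108 mol in a total volume of 0.1032 L.
[OH^-] = 0.004108/0.1032 = 0.03982 M, so pOH = 1.40 and pH = 14.00 - 1.40 = 12.60.

12.60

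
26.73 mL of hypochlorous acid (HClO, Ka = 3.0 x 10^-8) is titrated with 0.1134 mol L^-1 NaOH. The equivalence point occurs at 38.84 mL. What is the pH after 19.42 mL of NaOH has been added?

7.52

19.42 mL is exactly half the equivalence volume (38.84/2), i.e. the half-equivalence point.
There, n(HA) = n(A^-), so pH = pKa = -log(3.0 x 10^-8) = 7.52.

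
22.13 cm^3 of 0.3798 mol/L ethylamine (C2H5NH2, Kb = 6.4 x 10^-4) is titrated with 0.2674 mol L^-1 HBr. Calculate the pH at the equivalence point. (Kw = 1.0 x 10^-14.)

5.81

n(C2H5NH2) = 0.3798 x 0.02213 = 0.008405 mol; V(HBr) at equivalence = 0.008405/0.2674 = 0.03143 L.
At equivalence the base is fully converted to C2H5NH3+; total volume = 0.05356 L, so [C2H5NH3+] = 0.008405/0.05356 = 0.1569 M.
Ka(C2H5NH3+) = Kw/Kb = 1.0e-14 / 6.4 x 10^-4 = 1.56e-11.
[H^+] = sqrt(Ka x [C2H5NH3+]) = sqrt(1.56e-11 x 0.1569) = 1.57e-6 M.
pH = -log(1.57e-6) = 5.81.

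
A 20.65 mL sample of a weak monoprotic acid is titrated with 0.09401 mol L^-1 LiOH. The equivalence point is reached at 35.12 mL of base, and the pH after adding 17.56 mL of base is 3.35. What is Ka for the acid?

4.5 x 10^-4

17.56 mL is half of the equivalence volume, so this is the half-equivalence point where [HA] = [A^-].
At half-equivalence pH = pKa, so pKa = 3.35.
Ka = 10^(-3.35) = 4.5 x 10^-4.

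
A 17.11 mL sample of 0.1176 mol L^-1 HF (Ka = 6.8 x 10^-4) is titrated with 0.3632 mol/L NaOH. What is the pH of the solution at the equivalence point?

8.06

n(HF) = 0.1176 x 0.01711 = 0.002012 mol; V(NaOH) at equivalence = 0.002012/0.3632 = 0.005540 L.
At equivalence all the acid is converted to F-; total volume = 0.01711 + 0.005540 = 0.02265 L, so [F-] = 0.002012/0.02265 = 0.08884 M.
Kb = Kw/Ka = 1.0e-14 / 6.8 x 10^-4 = 1.47e-11.
[OH^-] = sqrt(Kb x [F-]) = sqrt(1.47e-11 x 0.08884) = 1.14e-6 M.
pOH = 5.94, so pH = 14.00 - 5.94 = 8.06.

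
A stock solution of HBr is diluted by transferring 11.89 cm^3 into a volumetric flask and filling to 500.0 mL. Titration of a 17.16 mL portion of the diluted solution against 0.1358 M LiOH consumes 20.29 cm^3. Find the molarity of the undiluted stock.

6.75 M

n(LiOH) = 0.1358 x 0.02029 = 0.002755 mol.
n(HBr) in the aliquot = 0.002755 mol.
[diluted HBr] = 0.002755 / 0.01716 = 0.1606 M.
Dilution factor = 500.0/11.89 = 42.05, so [stock] = 0.1606 x 42.05 = 6.75 M.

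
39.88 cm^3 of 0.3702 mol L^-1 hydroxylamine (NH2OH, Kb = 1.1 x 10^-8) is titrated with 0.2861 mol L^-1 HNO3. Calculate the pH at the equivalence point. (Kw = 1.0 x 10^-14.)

n(NH2OH) = 0.3702 x 0.03988 = 0.01476 mol; V(HNO3) at equivalence = 0.01476/0.2861 = 0.05160 L.
At equivalence the base is fully converted to NH3OH+; total volume = 0.09148 L, so [NH3OH+] = 0.01476/0.09148 = 0.1614 M.
Ka(NH3OH+) = Kw/Kb = 1.0e-14 / 1.1 x 10^-8 = 9.09e-7.
[H^+] = sqrt(Ka x [NH3OH+]) = sqrt(9.09e-7 x 0.1614) = 0.000383 M.
pH = -log(0.000383) = 3.42.

3.42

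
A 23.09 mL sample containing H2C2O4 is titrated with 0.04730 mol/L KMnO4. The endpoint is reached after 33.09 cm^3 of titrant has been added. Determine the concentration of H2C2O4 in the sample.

0.169 M

n(KMnO4) = 0.04730 x 0.03309 = 0.001565 mol.
From the balanced equation, 2 mol KMnO4 reacts with 5 mol H2C2O4, so n(H2C2O4) = 0.001565 x 5/2 = 0.003913 mol.
[H2C2O4] = 0.003913 / 0.02309 L = 0.169 M.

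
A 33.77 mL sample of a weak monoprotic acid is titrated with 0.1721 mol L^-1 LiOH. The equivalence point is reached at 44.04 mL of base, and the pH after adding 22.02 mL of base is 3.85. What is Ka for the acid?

22.02 mL is half of the equivalence volume, so this is the half-equivalence point where [HA] = [A^-].
At half-equivalence pH = pKa, so pKa = 3.85.
Ka = 10^(-3.85) = 1.4 x 10^-4.

1.4 x 10^-4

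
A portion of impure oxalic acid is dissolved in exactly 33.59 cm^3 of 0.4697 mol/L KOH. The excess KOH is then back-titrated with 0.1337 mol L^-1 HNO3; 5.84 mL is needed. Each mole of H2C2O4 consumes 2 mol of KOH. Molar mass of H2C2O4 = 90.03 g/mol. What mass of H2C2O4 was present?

Total n(KOH) added = 0.4697 x 0.03359 = 0.01578 mol.
n(HNO3) used = 0.1337 x 0.005840 = 0.0007808 mol, which equals the excess n(KOH).
So n(KOH) consumed by the sample = 0.01578 - 0.0007808 = 0.01500 mol.
n(H2C2O4) = 0.01500 / 2 = 0.007498 mol.
mass = 0.007498 mol x 90.03 g/mol = 0.675 g.

0.675 g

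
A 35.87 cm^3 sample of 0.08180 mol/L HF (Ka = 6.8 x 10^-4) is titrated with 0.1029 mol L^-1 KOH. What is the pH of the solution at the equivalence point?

n(HF) = 0.08180 x 0.03587 = 0.002934 mol; V(KOH) at equivalence = 0.002934/0.1029 = 0.02851 L.
At equivalence all the acid is converted to F-; total volume = 0.03587 + 0.02851 = 0.06438 L, so [F-] = 0.002934/0.06438 = 0.04557 M.
Kb = Kw/Ka = 1.0e-14 / 6.8 x 10^-4 = 1.47e-11.
[OH^-] = sqrt(Kb x [F-]) = sqrt(1.47e-11 x 0.04557) = 8.19e-7 M.
pOH = 6.09, so pH = 14.00 - 6.09 = 7.91.

7.91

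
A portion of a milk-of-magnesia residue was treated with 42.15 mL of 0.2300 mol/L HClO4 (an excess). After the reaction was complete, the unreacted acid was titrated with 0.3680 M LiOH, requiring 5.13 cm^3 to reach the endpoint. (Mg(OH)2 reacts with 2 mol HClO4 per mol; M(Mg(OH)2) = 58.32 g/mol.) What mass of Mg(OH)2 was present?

0.228 g

Total n(HClO4) added = 0.2300 x 0.04215 = 0.009694 mol.
n(LiOH) used = 0.3680 x 0.005130 = 0.001888 mol, which equals the excess n(HClO4).
So n(HClO4) consumed by the sample = 0.009694 - 0.001888 = 0.007807 mol.
n(Mg(OH)2) = 0.007807 / 2 = 0.003903 mol.
mass = 0.003903 mol x 58.32 g/mol = 0.228 g.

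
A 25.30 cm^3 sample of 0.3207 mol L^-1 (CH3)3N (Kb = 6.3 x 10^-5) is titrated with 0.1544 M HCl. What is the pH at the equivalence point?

5.39

n((CH3)3N) = 0.3207 x 0.02530 = 0.008114 mol; V(HCl) at equivalence = 0.008114/0.1544 = 0.05255 L.
At equivalence the base is fully converted to (CH3)3NH+; total volume = 0.07785 L, so [(CH3)3NH+] = 0.008114/0.07785 = 0.1042 M.
Ka((CH3)3NH+) = Kw/Kb = 1.0e-14 / 6.3 x 10^-5 = 1.59e-10.
[H^+] = sqrt(Ka x [(CH3)3NH+]) = sqrt(1.59e-10 x 0.1042) = 4.07e-6 M.
pH = -log(4.07e-6) = 5.39.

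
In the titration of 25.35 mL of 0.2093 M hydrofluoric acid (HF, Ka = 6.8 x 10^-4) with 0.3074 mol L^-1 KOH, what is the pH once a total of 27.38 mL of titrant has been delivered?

n(acid) = 0.2093 x 0.02535 = 0.005306 mol; n(KOH) added = 0.3074 x 0.02738 = 0.008417 mol.
Base is in excess by 0.008417 - 0.005306 = 0.003111 mol in a total volume of 0.05273 L.
[OH^-] = 0.003111/0.05273 = 0.05900 M, so pOH = 1.23 and pH = 14.00 - 1.23 = 12.77.

12.77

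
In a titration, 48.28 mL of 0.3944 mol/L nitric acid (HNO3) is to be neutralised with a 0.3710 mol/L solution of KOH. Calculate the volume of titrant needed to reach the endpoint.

51.3 mL

n(HNO3) = 0.3944 mol/L x 0.04828 L = 0.01904 mol.
At equivalence n(KOH) = n(HNO3) = 0.01904 mol.
V(KOH) = 0.01904 / 0.3710 = 0.05133 L = 51.3 mL.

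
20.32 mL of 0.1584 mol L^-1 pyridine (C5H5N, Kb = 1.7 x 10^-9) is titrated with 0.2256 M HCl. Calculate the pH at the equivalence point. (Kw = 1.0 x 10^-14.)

3.13

n(C5H5N) = 0.1584 x 0.02032 = 0.003219 mol; V(HCl) at equivalence = 0.003219/0.2256 = 0.01427 L.
At equivalence the base is fully converted to C5H5NH+; total volume = 0.03459 L, so [C5H5NH+] = 0.003219/0.03459 = 0.09306 M.
Ka(C5H5NH+) = Kw/Kb = 1.0e-14 / 1.7 x 10^-9 = 5.88e-6.
[H^+] = sqrt(Ka x [C5H5NH+]) = sqrt(5.88e-6 x 0.09306) = 0.000740 M.
pH = -log(0.000740) = 3.13.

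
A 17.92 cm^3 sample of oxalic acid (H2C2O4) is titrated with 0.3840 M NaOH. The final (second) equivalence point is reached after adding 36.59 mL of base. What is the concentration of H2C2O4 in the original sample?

0.392 M

n(NaOH) = 0.3840 x 0.03659 = 0.01405 mol.
At the final (second) equivalence point, 2 mol OH^- react per mol H2C2O4, so n(H2C2O4) = 0.01405 / 2 = 0.007025 mol.
[H2C2O4] = 0.007025 / 0.01792 L = 0.392 M.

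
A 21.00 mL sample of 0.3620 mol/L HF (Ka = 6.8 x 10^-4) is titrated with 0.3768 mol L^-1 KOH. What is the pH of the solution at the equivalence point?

8.22

n(HF) = 0.3620 x 0.02100 = 0.007602 mol; V(KOH) at equivalence = 0.007602/0.3768 = 0.02018 L.
At equivalence all the acid is converted to F-; total volume = 0.02100 + 0.02018 = 0.04118 L, so [F-] = 0.007602/0.04118 = 0.1846 M.
Kb = Kw/Ka = 1.0e-14 / 6.8 x 10^-4 = 1.47e-11.
[OH^-] = sqrt(Kb x [F-]) = sqrt(1.47e-11 x 0.1846) = 1.65e-6 M.
pOH = 5.78, so pH = 14.00 - 5.78 = 8.22.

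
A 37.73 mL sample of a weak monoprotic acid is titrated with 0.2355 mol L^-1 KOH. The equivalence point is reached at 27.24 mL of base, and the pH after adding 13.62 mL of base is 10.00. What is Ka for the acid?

1.0 x 10^-10

13.62 mL is half of the equivalence volume, so this is the half-equivalence point where [HA] = [A^-].
At half-equivalence pH = pKa, so pKa = 10.00.
Ka = 10^(-10.00) = 1.0 x 10^-10.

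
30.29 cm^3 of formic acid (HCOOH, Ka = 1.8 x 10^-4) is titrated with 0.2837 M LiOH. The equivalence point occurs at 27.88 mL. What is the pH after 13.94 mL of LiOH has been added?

13.94 mL is exactly half the equivalence volume (27.88/2), i.e. the half-equivalence point.
There, n(HA) = n(A^-), so pH = pKa = -log(1.8 x 10^-4) = 3.74.

3.74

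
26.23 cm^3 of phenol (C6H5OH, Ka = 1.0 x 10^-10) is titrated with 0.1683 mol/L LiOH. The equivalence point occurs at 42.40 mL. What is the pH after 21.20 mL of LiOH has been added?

21.20 mL is exactly half the equivalence volume (42.40/2), i.e. the half-equivalence point.
There, n(HA) = n(A^-), so pH = pKa = -log(1.0 x 10^-10) = 10.00.

10.00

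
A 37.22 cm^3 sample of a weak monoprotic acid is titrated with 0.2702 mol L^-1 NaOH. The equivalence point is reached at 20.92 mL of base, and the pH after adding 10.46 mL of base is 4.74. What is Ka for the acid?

1.8 x 10^-5

10.46 mL is half of the equivalence volume, so this is the half-equivalence point where [HA] = [A^-].
At half-equivalence pH = pKa, so pKa = 4.74.
Ka = 10^(-4.74) = 1.8 x 10^-5.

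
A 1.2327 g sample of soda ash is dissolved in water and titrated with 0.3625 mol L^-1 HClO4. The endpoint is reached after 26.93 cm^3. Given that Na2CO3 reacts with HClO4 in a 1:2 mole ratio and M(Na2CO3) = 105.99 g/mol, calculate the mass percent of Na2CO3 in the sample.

42.0%

n(HClO4) = 0.3625 x 0.02693 = 0.009762 mol.
n(Na2CO3) = 0.009762 / 2 = 0.004881 mol.
mass of Na2CO3 = 0.004881 x 105.99 = 0.5173 g.
% purity = 0.5173 / 1.2327 x 100 = 42.0%.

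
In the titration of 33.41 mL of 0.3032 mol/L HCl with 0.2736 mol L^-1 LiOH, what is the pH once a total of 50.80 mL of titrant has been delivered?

n(acid) = 0.3032 x 0.03341 = 0.01013 mol; n(LiOH) added = 0.2736 x 0.05080 = 0.01390 mol.
Base is in excess by 0.01390 - 0.01013 = 0.003769 mol in a total volume of 0.08421 L.
[OH^-] = 0.003769/0.08421 = 0.04476 M, so pOH = 1.35 and pH = 14.00 - 1.35 = 12.65.

12.65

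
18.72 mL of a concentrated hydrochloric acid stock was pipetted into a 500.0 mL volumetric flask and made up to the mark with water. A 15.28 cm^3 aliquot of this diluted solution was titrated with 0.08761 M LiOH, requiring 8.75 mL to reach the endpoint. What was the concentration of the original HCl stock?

1.34 M

n(LiOH) = 0.08761 x 0.008750 = 0.0007666 mol.
n(HCl) in the aliquot = 0.0007666 mol.
[diluted HCl] = 0.0007666 / 0.01528 = 0.05017 M.
Dilution factor = 500.0/18.72 = 26.71, so [stock] = 0.05017 x 26.71 = 1.34 M.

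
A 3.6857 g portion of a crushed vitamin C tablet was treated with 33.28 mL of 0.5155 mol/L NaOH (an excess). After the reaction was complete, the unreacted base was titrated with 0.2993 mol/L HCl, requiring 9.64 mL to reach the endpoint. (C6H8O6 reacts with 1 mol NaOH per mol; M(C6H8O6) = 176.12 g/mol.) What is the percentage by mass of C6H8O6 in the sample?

68.2%

Total n(NaOH) added = 0.5155 x 0.03328 = 0.01716 mol.
n(HCl) used = 0.2993 x 0.009640 = 0.002885 mol, which equals the excess n(NaOH).
So n(NaOH) consumed by the sample = 0.01716 - 0.002885 = 0.01427 mol.
n(C6H8O6) = 0.01427 / 1 = 0.01427 mol.
mass C6H8O6 = 0.01427 x 176.12 = 2.513 g, so %C6H8O6 = 2.513/3.6857 x 100 = 68.2%.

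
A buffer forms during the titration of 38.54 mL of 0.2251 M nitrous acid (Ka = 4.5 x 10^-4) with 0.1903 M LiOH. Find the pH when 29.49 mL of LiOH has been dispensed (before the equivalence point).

Initial n(HNO2) = 0.2251 x 0.03854 = 0.008675 mol.
n(LiOH) added = 0.1903 x 0.02949 = 0.005612 mol, converting that many moles of HNO2 to NO2-.
Remaining n(HNO2) = 0.003063 mol; n(NO2-) = 0.005612 mol.
By Henderson-Hasselbalch, pH = pKa + log([A^-]/[HA]) = 3.35 + log(0.005612/0.003063) = 3.35 + (+0.26) = 3.61.

3.61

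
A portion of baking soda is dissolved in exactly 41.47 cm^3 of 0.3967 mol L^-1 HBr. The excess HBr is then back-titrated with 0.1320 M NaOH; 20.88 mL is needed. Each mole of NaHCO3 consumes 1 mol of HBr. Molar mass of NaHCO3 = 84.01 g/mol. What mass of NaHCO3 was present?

1.15 g

Total n(HBr) added = 0.3967 x 0.04147 = 0.01645 mol.
n(NaOH) used = 0.1320 x 0.02088 = 0.002756 mol, which equals the excess n(HBr).
So n(HBr) consumed by the sample = 0.01645 - 0.002756 = 0.01369 mol.
n(NaHCO3) = 0.01369 / 1 = 0.01369 mol.
mass = 0.01369 mol x 84.01 g/mol = 1.15 g.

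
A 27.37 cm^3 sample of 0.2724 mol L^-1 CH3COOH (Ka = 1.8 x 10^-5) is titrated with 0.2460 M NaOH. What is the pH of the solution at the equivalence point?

n(CH3COOH) = 0.2724 x 0.02737 = 0.007456 mol; V(NaOH) at equivalence = 0.007456/0.2460 = 0.03031 L.
At equivalence all the acid is converted to CH3COO-; total volume = 0.02737 + 0.03031 = 0.05768 L, so [CH3COO-] = 0.007456/0.05768 = 0.1293 M.
Kb = Kw/Ka = 1.0e-14 / 1.8 x 10^-5 = 5.56e-10.
[OH^-] = sqrt(Kb x [CH3COO-]) = sqrt(5.56e-10 x 0.1293) = 8.47e-6 M.
pOH = 5.07, so pH = 14.00 - 5.07 = 8.93.

8.93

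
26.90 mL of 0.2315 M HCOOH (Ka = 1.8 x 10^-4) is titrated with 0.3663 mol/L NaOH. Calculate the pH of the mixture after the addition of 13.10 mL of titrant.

4.27

Initial n(HCOOH) = 0.2315 x 0.02690 = 0.006227 mol.
n(NaOH) added = 0.3663 x 0.01310 = 0.004799 mol, converting that many moles of HCOOH to HCOO-.
Remaining n(HCOOH) = 0.001429 mol; n(HCOO-) = 0.004799 mol.
By Henderson-Hasselbalch, pH = pKa + log([A^-]/[HA]) = 3.74 + log(0.004799/0.001429) = 3.74 + (+0.53) = 4.27.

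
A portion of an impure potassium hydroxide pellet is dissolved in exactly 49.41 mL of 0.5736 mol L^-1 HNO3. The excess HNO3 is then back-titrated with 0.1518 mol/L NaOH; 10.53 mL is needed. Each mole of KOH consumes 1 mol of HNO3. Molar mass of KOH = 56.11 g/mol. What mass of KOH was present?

Total n(HNO3) added = 0.5736 x 0.04941 = 0.02834 mol.
n(NaOH) used = 0.1518 x 0.01053 = 0.001598 mol, which equals the excess n(HNO3).
So n(HNO3) consumed by the sample = 0.02834 - 0.001598 = 0.02674 mol.
n(KOH) = 0.02674 / 1 = 0.02674 mol.
mass = 0.02674 mol x 56.11 g/mol = 1.50 g.

1.50 g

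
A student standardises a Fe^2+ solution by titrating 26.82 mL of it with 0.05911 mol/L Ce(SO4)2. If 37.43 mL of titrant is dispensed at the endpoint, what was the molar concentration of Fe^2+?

n(Ce(SO4)2) = 0.05911 x 0.03743 = 0.002212 mol.
From the balanced equation, 1 mol Ce(SO4)2 reacts with 1 mol Fe^2+, so n(Fe^2+) = 0.002212 x 1/1 = 0.002212 mol.
[Fe^2+] = 0.002212 / 0.02682 L = 0.0825 M.

0.0825 M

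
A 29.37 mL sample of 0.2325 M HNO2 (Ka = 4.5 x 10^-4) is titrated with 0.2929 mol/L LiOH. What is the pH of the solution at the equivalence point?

n(HNO2) = 0.2325 x 0.02937 = 0.006829 mol; V(LiOH) at equivalence = 0.006829/0.2929 = 0.02331 L.
At equivalence all the acid is converted to NO2-; total volume = 0.02937 + 0.02331 = 0.05268 L, so [NO2-] = 0.006829/0.05268 = 0.1296 M.
Kb = Kw/Ka = 1.0e-14 / 4.5 x 10^-4 = 2.22e-11.
[OH^-] = sqrt(Kb x [NO2-]) = sqrt(2.22e-11 x 0.1296) = 1.70e-6 M.
pOH = 5.77, so pH = 14.00 - 5.77 = 8.23.

8.23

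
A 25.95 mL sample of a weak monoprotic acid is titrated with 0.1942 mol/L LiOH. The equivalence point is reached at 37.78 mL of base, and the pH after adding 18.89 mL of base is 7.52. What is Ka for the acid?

18.89 mL is half of the equivalence volume, so this is the half-equivalence point where [HA] = [A^-].
At half-equivalence pH = pKa, so pKa = 7.52.
Ka = 10^(-7.52) = 3.0 x 10^-8.

3.0 x 10^-8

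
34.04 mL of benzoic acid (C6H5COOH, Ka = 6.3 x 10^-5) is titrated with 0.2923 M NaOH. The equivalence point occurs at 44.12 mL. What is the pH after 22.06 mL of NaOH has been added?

22.06 mL is exactly half the equivalence volume (44.12/2), i.e. the half-equivalence point.
There, n(HA) = n(A^-), so pH = pKa = -log(6.3 x 10^-5) = 4.20.

4.20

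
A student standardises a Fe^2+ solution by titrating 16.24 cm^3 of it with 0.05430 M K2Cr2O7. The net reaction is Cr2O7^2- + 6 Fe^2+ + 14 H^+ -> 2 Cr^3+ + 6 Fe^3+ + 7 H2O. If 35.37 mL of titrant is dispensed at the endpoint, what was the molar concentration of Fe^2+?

0.710 M

n(K2Cr2O7) = 0.05430 x 0.03537 = 0.001921 mol.
From the balanced equation, 1 mol K2Cr2O7 reacts with 6 mol Fe^2+, so n(Fe^2+) = 0.001921 x 6/1 = 0.01152 mol.
[Fe^2+] = 0.01152 / 0.01624 L = 0.710 M.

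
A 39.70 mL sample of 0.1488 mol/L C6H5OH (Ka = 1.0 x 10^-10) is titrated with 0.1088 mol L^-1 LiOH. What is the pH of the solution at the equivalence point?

11.40

n(C6H5OH) = 0.1488 x 0.03970 = 0.005907 mol; V(LiOH) at equivalence = 0.005907/0.1088 = 0.05430 L.
At equivalence all the acid is converted to C6H5O-; total volume = 0.03970 + 0.05430 = 0.09400 L, so [C6H5O-] = 0.005907/0.09400 = 0.06285 M.
Kb = Kw/Ka = 1.0e-14 / 1.0 x 10^-10 = 0.000100.
[OH^-] = sqrt(Kb x [C6H5O-]) = sqrt(0.000100 x 0.06285) = 0.00251 M.
pOH = 2.60, so pH = 14.00 - 2.60 = 11.40.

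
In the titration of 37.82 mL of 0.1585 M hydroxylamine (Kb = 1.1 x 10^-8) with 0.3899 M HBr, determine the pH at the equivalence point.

3.49

n(NH2OH) = 0.1585 x 0.03782 = 0.005994 mol; V(HBr) at equivalence = 0.005994/0.3899 = 0.01537 L.
At equivalence the base is fully converted to NH3OH+; total volume = 0.05319 L, so [NH3OH+] = 0.005994/0.05319 = 0.1127 M.
Ka(NH3OH+) = Kw/Kb = 1.0e-14 / 1.1 x 10^-8 = 9.09e-7.
[H^+] = sqrt(Ka x [NH3OH+]) = sqrt(9.09e-7 x 0.1127) = 0.000320 M.
pH = -log(0.000320) = 3.49.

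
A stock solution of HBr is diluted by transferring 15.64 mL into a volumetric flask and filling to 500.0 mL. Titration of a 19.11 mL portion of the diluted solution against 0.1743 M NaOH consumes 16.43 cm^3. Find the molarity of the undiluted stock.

n(NaOH) = 0.1743 x 0.01643 = 0.002864 mol.
n(HBr) in the aliquot = 0.002864 mol.
[diluted HBr] = 0.002864 / 0.01911 = 0.1499 M.
Dilution factor = 500.0/15.64 = 31.97, so [stock] = 0.1499 x 31.97 = 4.79 M.

4.79 M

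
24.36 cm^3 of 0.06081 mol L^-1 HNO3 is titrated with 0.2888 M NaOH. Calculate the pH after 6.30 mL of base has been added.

12.04

n(acid) = 0.06081 x 0.02436 = 0.001481 mol; n(NaOH) added = 0.2888 x 0.006300 = 0.001819 mol.
Base is in excess by 0.001819 - 0.001481 = 0.0003381 mol in a total volume of 0.03066 L.
[OH^-] = 0.0003381/0.03066 = 0.01103 M, so pOH = 1.96 and pH = 14.00 - 1.96 = 12.04.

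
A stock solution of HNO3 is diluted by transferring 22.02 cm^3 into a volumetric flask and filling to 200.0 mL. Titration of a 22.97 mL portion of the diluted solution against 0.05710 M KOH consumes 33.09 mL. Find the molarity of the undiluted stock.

n(KOH) = 0.05710 x 0.03309 = 0.001889 mol.
n(HNO3) in the aliquot = 0.001889 mol.
[diluted HNO3] = 0.001889 / 0.02297 = 0.08226 M.
Dilution factor = 200.0/22.02 = 9.083, so [stock] = 0.08226 x 9.083 = 0.747 M.

0.747 M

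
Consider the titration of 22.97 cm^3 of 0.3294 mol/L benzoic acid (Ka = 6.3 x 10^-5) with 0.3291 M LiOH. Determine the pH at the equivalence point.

n(C6H5COOH) = 0.3294 x 0.02297 = 0.007566 mol; V(LiOH) at equivalence = 0.007566/0.3291 = 0.02299 L.
At equivalence all the acid is converted to C6H5COO-; total volume = 0.02297 + 0.02299 = 0.04596 L, so [C6H5COO-] = 0.007566/0.04596 = 0.1646 M.
Kb = Kw/Ka = 1.0e-14 / 6.3 x 10^-5 = 1.59e-10.
[OH^-] = sqrt(Kb x [C6H5COO-]) = sqrt(1.59e-10 x 0.1646) = 5.11e-6 M.
pOH = 5.29, so pH = 14.00 - 5.29 = 8.71.

8.71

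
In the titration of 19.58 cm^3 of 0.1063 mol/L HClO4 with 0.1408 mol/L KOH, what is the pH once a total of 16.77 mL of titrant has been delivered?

11.89

n(acid) = 0.1063 x 0.01958 = 0.002081 mol; n(KOH) added = 0.1408 x 0.01677 = 0.002361 mol.
Base is in excess by 0.002361 - 0.002081 = 0.0002799 mol in a total volume of 0.03635 L.
[OH^-] = 0.0002799/0.03635 = 0.007699 M, so pOH = 2.11 and pH = 14.00 - 2.11 = 11.89.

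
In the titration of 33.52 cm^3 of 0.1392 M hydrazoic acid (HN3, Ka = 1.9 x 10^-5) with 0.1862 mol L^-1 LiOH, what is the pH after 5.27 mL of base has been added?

4.15

Initial n(HN3) = 0.1392 x 0.03352 = 0.004666 mol.
n(LiOH) added = 0.1862 x 0.005270 = 0.0009813 mol, converting that many moles of HN3 to N3-.
Remaining n(HN3) = 0.003685 mol; n(N3-) = 0.0009813 mol.
By Henderson-Hasselbalch, pH = pKa + log([A^-]/[HA]) = 4.72 + log(0.0009813/0.003685) = 4.72 + (-0.57) = 4.15.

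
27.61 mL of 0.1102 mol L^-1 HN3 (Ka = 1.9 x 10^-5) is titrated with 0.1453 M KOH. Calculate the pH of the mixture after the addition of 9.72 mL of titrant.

4.66

Initial n(HN3) = 0.1102 x 0.02761 = 0.003043 mol.
n(KOH) added = 0.1453 x 0.009720 = 0.001412 mol, converting that many moles of HN3 to N3-.
Remaining n(HN3) = 0.001630 mol; n(N3-) = 0.001412 mol.
By Henderson-Hasselbalch, pH = pKa + log([A^-]/[HA]) = 4.72 + log(0.001412/0.001630) = 4.72 + (-0.06) = 4.66.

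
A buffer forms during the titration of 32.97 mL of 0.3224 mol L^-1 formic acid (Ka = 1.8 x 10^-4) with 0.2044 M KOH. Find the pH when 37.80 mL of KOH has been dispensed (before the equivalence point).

4.17

Initial n(HCOOH) = 0.3224 x 0.03297 = 0.01063 mol.
n(KOH) added = 0.2044 x 0.03780 = 0.007726 mol, converting that many moles of HCOOH to HCOO-.
Remaining n(HCOOH) = 0.002903 mol; n(HCOO-) = 0.007726 mol.
By Henderson-Hasselbalch, pH = pKa + log([A^-]/[HA]) = 3.74 + log(0.007726/0.002903) = 3.74 + (+0.43) = 4.17.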